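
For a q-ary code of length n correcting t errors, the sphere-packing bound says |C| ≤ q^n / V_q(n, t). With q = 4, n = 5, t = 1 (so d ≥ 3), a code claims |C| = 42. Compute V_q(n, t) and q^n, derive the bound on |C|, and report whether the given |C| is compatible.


V_q(n, t) = 16, q^n = 1024, Hamming bound = 64, |C| = 42 ≤ bound (satisfied).

Step 1: Compute V_q(n, t) = Σ_{j=0}^1 C(n, j) (q−1)^j.
  j = 0: C(5,0)·(3)^0 = 1·1 = 1.
  j = 1: C(5,1)·(3)^1 = 5·3 = 15.
  V_q(n, t) = 1 + 15 = 16.
Step 2: q^n = 4^5 = 1024.
Step 3: Hamming bound ⌊q^n / V_q(n,t)⌋ = ⌊1024/16⌋ = 64.
Step 4: Compare |C| = 42 to 64: satisfied.
The claimed |C| lies below the Hamming bound.


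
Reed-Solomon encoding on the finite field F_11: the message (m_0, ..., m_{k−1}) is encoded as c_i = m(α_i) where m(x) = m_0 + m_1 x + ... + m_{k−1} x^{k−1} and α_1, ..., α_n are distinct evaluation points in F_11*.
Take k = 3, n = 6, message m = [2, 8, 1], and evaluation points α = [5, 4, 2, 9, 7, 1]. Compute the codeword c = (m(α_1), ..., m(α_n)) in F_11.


c = [1, 6, 0, 1, 8, 0]

Message polynomial: m(x) = 2 + 8·x + 1·x^2 (mod 11).
For each evaluation point α_i, compute m(α_i) mod 11:
  α_1 = 5: Horner steps 1 → 2 → 1, so m(5) = 1.
  α_2 = 4: Horner steps 1 → 1 → 6, so m(4) = 6.
  α_3 = 2: Horner steps 1 → 10 → 0, so m(2) = 0.
  α_4 = 9: Horner steps 1 → 6 → 1, so m(9) = 1.
  α_5 = 7: Horner steps 1 → 4 → 8, so m(7) = 8.
  α_6 = 1: Horner steps 1 → 9 → 0, so m(1) = 0.
Codeword c = [1, 6, 0, 1, 8, 0] ∈ F_11^6.


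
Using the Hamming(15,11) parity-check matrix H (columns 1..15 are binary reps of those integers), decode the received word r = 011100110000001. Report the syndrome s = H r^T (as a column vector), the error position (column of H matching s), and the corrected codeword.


s = (0, 1, 0, 1)^T, error position = 5, corrected codeword c = 011110110000001

Compute s = H r^T mod 2 one row at a time:
  s_1 = 1 + 0 + 0 + 0 + 0 + 0 + 0 + 1 = 2 ≡ 0 (mod 2).
  s_2 = 1 + 0 + 0 + 1 + 0 + 0 + 0 + 1 = 3 ≡ 1 (mod 2).
  s_3 = 1 + 1 + 0 + 1 + 0 + 0 + 0 + 1 = 4 ≡ 0 (mod 2).
  s_4 = 0 + 1 + 0 + 1 + 0 + 0 + 0 + 1 = 3 ≡ 1 (mod 2).
s = (0, 1, 0, 1)^T — this equals column 5 of H (binary 0101), so error is at position 5.
Correct: flip bit 5 of r = 011100110000001 to get c = 011110110000001.


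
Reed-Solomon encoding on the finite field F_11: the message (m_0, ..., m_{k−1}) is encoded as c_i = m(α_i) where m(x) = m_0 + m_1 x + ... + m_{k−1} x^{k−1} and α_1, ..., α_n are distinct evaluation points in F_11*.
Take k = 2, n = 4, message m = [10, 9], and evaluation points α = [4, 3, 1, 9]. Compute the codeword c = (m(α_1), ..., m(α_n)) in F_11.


c = [2, 4, 8, 3]

Message polynomial: m(x) = 10 + 9·x (mod 11).
For each evaluation point α_i, compute m(α_i) mod 11:
  α_1 = 4: Horner steps 9 → 2, so m(4) = 2.
  α_2 = 3: Horner steps 9 → 4, so m(3) = 4.
  α_3 = 1: Horner steps 9 → 8, so m(1) = 8.
  α_4 = 9: Horner steps 9 → 3, so m(9) = 3.
Codeword c = [2, 4, 8, 3] ∈ F_11^4.


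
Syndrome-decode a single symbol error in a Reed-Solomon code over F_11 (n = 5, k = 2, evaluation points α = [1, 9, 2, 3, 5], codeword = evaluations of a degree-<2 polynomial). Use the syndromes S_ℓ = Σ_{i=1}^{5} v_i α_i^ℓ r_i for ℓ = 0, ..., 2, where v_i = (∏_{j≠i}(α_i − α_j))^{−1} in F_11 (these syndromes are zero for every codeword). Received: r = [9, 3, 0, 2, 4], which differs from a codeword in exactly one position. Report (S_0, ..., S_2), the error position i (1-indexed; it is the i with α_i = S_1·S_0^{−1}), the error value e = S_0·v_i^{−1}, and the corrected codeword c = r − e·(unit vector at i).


S = (3, 4, 9), error at position 5, error magnitude e = 9, c = [9, 3, 0, 2, 6].

Step 1: column multipliers v_i = (∏_{j≠i}(α_i − α_j))^{−1} mod 11.
  i = 1 (α = 1): (1−9)(1−2)(1−3)(1−5) = (−8)·(−1)·(−2)·(−4) = 64 ≡ 9, so v_1 = 9^{−1} = 5 (mod 11).
  i = 2 (α = 9): (9−1)(9−2)(9−3)(9−5) = 8·7·6·4 = 1344 ≡ 2, so v_2 = 2^{−1} = 6 (mod 11).
  i = 3 (α = 2): (2−1)(2−9)(2−3)(2−5) = 1·(−7)·(−1)·(−3) = −21 ≡ 1, so v_3 = 1^{−1} = 1 (mod 11).
  i = 4 (α = 3): (3−1)(3−9)(3−2)(3−5) = 2·(−6)·1·(−2) = 24 ≡ 2, so v_4 = 2^{−1} = 6 (mod 11).
  i = 5 (α = 5): (5−1)(5−9)(5−2)(5−3) = 4·(−4)·3·2 = −96 ≡ 3, so v_5 = 3^{−1} = 4 (mod 11).
  v = [5, 6, 1, 6, 4].
Step 2: syndromes of r = [9, 3, 0, 2, 4] (all sums mod 11).
  S_0 = Σ v_i r_i = 5·9 + 6·3 + 1·0 + 6·2 + 4·4 = 91 ≡ 3.
  S_1 = Σ v_i α_i r_i = 5·1·9 + 6·9·3 + 1·2·0 + 6·3·2 + 4·5·4 = 323 ≡ 4.
  α_i^2 mod 11 = [1, 4, 4, 9, 3].
  S_2 = Σ v_i α_i^2 r_i = 5·1·9 + 6·4·3 + 1·4·0 + 6·9·2 + 4·3·4 = 273 ≡ 9.
  S = (3, 4, 9) ≠ 0, so r is not a codeword (an error is present).
Step 3: locate the error. For a single error e at position i, S_ℓ = v_i·e·α_i^ℓ, so α_err = S_1/S_0.
  S_0^{−1} = 3^{−1} = 4 (mod 11), so α_err = 4·4 = 16 ≡ 5 = α_5. Error position i = 5.
  Consistency check: S_2/S_1 = 9·3 = 27 ≡ 5 = α_err ✓ (single-error assumption holds).
Step 4: error magnitude e = S_0/v_5 = S_0·∏_{j≠5}(α_5 − α_j) = 3·3 = 9 ≡ 9 (mod 11).
Step 5: correct position 5: c_5 = r_5 − e = 4 − 9 ≡ 6 (mod 11). Hence c = [9, 3, 0, 2, 6].
  Check: interpolating c through the α_i gives m(x) = 7 + 2·x (degree < 2) with m(α_i) = c_i for every i, so c is indeed a codeword.


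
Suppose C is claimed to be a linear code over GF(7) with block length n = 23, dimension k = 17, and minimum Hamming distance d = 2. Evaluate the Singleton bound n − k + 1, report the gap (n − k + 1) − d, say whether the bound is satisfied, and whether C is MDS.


Singleton RHS = n − k + 1 = 7, slack = 5, bound satisfied, not MDS.

Singleton bound: d ≤ n − k + 1.
Here n = 23, k = 17, so n − k + 1 = 7.
Given d = 2, check d ≤ 7: YES.
Slack = (n − k + 1) − d = 5.
The code is NOT MDS (slack = 5 > 0).
Description: the claimed parameters are [23, 17, 2]_7; such a code would be non-MDS.


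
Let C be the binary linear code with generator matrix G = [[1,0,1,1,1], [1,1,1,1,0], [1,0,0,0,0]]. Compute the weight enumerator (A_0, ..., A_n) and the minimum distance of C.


Weight distribution: A_0 = 1, A_1 = 1, A_2 = 1, A_3 = 3, A_4 = 2. Minimum distance d = 1.

Enumerate all 2^3 = 8 messages m ∈ F_2^3.
For each, compute codeword c = mG in F_2^5, then tally its weight.
  m = 000 → c = 00000, weight = 0.
  m = 100 → c = 10111, weight = 4.
  m = 010 → c = 11110, weight = 4.
  m = 110 → c = 01001, weight = 2.
  m = 001 → c = 10000, weight = 1.
  m = 101 → c = 00111, weight = 3.
  m = 011 → c = 01110, weight = 3.
  m = 111 → c = 11001, weight = 3.
Tally weights:
  weight 0: 1 codewords.
  weight 1: 1 codewords.
  weight 2: 1 codewords.
  weight 3: 3 codewords.
  weight 4: 2 codewords.
Minimum distance d = smallest w > 0 with A_w > 0 = 1.
Sanity: Σ A_w = 8 = 2^3 = 8 ✓.


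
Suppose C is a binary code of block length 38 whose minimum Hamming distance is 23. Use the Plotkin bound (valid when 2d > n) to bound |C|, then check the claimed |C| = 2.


Plotkin bound M ≤ 4; given |C| = 2 ≤ bound (satisfied).

Check applicability: 2d = 46, n = 38.
2d − n = 8 > 0, so Plotkin applies.
Compute d/(2d−n) = 23/8 ≈ 2.8750.
⌊d/(2d−n)⌋ = 2.
Plotkin bound: M ≤ 2·2 = 4.
Given |C| = 2, check: satisfied.
This |C| is below the Plotkin bound.


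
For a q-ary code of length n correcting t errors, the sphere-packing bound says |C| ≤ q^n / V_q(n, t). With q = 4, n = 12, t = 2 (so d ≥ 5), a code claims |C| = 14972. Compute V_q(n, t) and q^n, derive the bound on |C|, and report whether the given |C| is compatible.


V_q(n, t) = 631, q^n = 16777216, Hamming bound = 26588, |C| = 14972 ≤ bound (satisfied).

Step 1: Compute V_q(n, t) = Σ_{j=0}^2 C(n, j) (q−1)^j.
  j = 0: C(12,0)·(3)^0 = 1·1 = 1.
  j = 1: C(12,1)·(3)^1 = 12·3 = 36.
  j = 2: C(12,2)·(3)^2 = 66·9 = 594.
  V_q(n, t) = 1 + 36 + 594 = 631.
Step 2: q^n = 4^12 = 16777216.
Step 3: Hamming bound ⌊q^n / V_q(n,t)⌋ = ⌊16777216/631⌋ = 26588.
Step 4: Compare |C| = 14972 to 26588: satisfied.
The claimed |C| lies below the Hamming bound.


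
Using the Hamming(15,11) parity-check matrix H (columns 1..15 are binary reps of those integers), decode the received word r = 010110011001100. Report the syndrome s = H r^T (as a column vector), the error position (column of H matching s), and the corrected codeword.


s = (0, 0, 1, 1)^T, error position = 3, corrected codeword c = 011110011001100

Compute s = H r^T mod 2 one row at a time:
  s_1 = 1 + 1 + 0 + 0 + 1 + 1 + 0 + 0 = 4 ≡ 0 (mod 2).
  s_2 = 1 + 1 + 0 + 0 + 1 + 1 + 0 + 0 = 4 ≡ 0 (mod 2).
  s_3 = 1 + 0 + 0 + 0 + 0 + 0 + 0 + 0 = 1 ≡ 1 (mod 2).
  s_4 = 0 + 0 + 1 + 0 + 1 + 0 + 1 + 0 = 3 ≡ 1 (mod 2).
s = (0, 0, 1, 1)^T — this equals column 3 of H (binary 0011), so error is at position 3.
Correct: flip bit 3 of r = 010110011001100 to get c = 011110011001100.


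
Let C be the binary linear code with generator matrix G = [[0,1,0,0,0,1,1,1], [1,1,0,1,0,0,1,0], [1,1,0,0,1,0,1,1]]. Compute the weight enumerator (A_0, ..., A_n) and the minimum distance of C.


Weight distribution: A_0 = 1, A_3 = 2, A_4 = 3, A_5 = 2. Minimum distance d = 3.

Enumerate all 2^3 = 8 messages m ∈ F_2^3.
For each, compute codeword c = mG in F_2^8, then tally its weight.
  m = 000 → c = 00000000, weight = 0.
  m = 100 → c = 01000111, weight = 4.
  m = 010 → c = 11010010, weight = 4.
  m = 110 → c = 10010101, weight = 4.
  m = 001 → c = 11001011, weight = 5.
  m = 101 → c = 10001100, weight = 3.
  m = 011 → c = 00011001, weight = 3.
  m = 111 → c = 01011110, weight = 5.
Tally weights:
  weight 0: 1 codewords.
  weight 3: 2 codewords.
  weight 4: 3 codewords.
  weight 5: 2 codewords.
Minimum distance d = smallest w > 0 with A_w > 0 = 3.
Sanity: Σ A_w = 8 = 2^3 = 8 ✓.


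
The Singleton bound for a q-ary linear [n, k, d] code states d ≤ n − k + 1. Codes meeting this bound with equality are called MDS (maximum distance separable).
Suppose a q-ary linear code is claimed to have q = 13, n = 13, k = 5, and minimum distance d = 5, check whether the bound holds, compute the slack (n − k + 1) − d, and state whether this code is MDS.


Singleton RHS = n − k + 1 = 9, slack = 4, bound satisfied, not MDS.

Singleton bound: d ≤ n − k + 1.
Here n = 13, k = 5, so n − k + 1 = 9.
Given d = 5, check d ≤ 9: YES.
Slack = (n − k + 1) − d = 4.
The code is NOT MDS (slack = 4 > 0).
Description: the claimed parameters are [13, 5, 5]_13; such a code would be non-MDS.


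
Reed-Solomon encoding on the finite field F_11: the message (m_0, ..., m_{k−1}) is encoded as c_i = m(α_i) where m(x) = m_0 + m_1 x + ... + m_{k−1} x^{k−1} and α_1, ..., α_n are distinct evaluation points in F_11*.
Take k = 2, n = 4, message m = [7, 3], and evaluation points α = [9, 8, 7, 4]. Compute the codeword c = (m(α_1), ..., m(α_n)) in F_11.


c = [1, 9, 6, 8]

Message polynomial: m(x) = 7 + 3·x (mod 11).
For each evaluation point α_i, compute m(α_i) mod 11:
  α_1 = 9: Horner steps 3 → 1, so m(9) = 1.
  α_2 = 8: Horner steps 3 → 9, so m(8) = 9.
  α_3 = 7: Horner steps 3 → 6, so m(7) = 6.
  α_4 = 4: Horner steps 3 → 8, so m(4) = 8.
Codeword c = [1, 9, 6, 8] ∈ F_11^4.


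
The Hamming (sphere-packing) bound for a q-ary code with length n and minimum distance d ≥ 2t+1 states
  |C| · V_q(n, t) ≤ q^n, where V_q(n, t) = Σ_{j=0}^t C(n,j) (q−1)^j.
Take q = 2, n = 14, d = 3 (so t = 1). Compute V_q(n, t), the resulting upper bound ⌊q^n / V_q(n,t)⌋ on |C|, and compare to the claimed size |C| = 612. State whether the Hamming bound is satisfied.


V_q(n, t) = 15, q^n = 16384, Hamming bound = 1092, |C| = 612 ≤ bound (satisfied).

Step 1: Compute V_q(n, t) = Σ_{j=0}^1 C(n, j) (q−1)^j.
  j = 0: C(14,0)·(1)^0 = 1·1 = 1.
  j = 1: C(14,1)·(1)^1 = 14·1 = 14.
  V_q(n, t) = 1 + 14 = 15.
Step 2: q^n = 2^14 = 16384.
Step 3: Hamming bound ⌊q^n / V_q(n,t)⌋ = ⌊16384/15⌋ = 1092.
Step 4: Compare |C| = 612 to 1092: satisfied.
The claimed |C| lies below the Hamming bound.


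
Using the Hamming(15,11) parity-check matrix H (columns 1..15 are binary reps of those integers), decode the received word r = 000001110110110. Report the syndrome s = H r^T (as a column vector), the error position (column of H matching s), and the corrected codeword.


s = (1, 0, 1, 1)^T, error position = 11, corrected codeword c = 000001110100110

Compute s = H r^T mod 2 one row at a time:
  s_1 = 1 + 0 + 1 + 1 + 0 + 1 + 1 + 0 = 5 ≡ 1 (mod 2).
  s_2 = 0 + 0 + 1 + 1 + 0 + 1 + 1 + 0 = 4 ≡ 0 (mod 2).
  s_3 = 0 + 0 + 1 + 1 + 1 + 1 + 1 + 0 = 5 ≡ 1 (mod 2).
  s_4 = 0 + 0 + 0 + 1 + 0 + 1 + 1 + 0 = 3 ≡ 1 (mod 2).
s = (1, 0, 1, 1)^T — this equals column 11 of H (binary 1011), so error is at position 11.
Correct: flip bit 11 of r = 000001110110110 to get c = 000001110100110.


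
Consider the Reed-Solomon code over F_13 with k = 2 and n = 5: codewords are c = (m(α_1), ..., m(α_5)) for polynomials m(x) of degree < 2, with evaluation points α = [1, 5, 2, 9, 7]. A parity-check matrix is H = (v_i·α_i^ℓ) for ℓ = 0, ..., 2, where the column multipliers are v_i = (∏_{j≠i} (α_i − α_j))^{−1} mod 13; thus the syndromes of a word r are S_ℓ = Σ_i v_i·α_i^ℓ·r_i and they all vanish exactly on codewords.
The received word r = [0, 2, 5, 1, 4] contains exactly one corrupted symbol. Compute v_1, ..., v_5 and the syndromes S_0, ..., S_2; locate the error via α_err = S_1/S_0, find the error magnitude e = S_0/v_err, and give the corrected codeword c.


S = (12, 8, 1), error at position 2, error magnitude e = 8, c = [0, 7, 5, 1, 4].

Step 1: column multipliers v_i = (∏_{j≠i}(α_i − α_j))^{−1} mod 13.
  i = 1 (α = 1): (1−5)(1−2)(1−9)(1−7) = (−4)·(−1)·(−8)·(−6) = 192 ≡ 10, so v_1 = 10^{−1} = 4 (mod 13).
  i = 2 (α = 5): (5−1)(5−2)(5−9)(5−7) = 4·3·(−4)·(−2) = 96 ≡ 5, so v_2 = 5^{−1} = 8 (mod 13).
  i = 3 (α = 2): (2−1)(2−5)(2−9)(2−7) = 1·(−3)·(−7)·(−5) = −105 ≡ 12, so v_3 = 12^{−1} = 12 (mod 13).
  i = 4 (α = 9): (9−1)(9−5)(9−2)(9−7) = 8·4·7·2 = 448 ≡ 6, so v_4 = 6^{−1} = 11 (mod 13).
  i = 5 (α = 7): (7−1)(7−5)(7−2)(7−9) = 6·2·5·(−2) = −120 ≡ 10, so v_5 = 10^{−1} = 4 (mod 13).
  v = [4, 8, 12, 11, 4].
Step 2: syndromes of r = [0, 2, 5, 1, 4] (all sums mod 13).
  S_0 = Σ v_i r_i = 4·0 + 8·2 + 12·5 + 11·1 + 4·4 = 103 ≡ 12.
  S_1 = Σ v_i α_i r_i = 4·1·0 + 8·5·2 + 12·2·5 + 11·9·1 + 4·7·4 = 411 ≡ 8.
  α_i^2 mod 13 = [1, 12, 4, 3, 10].
  S_2 = Σ v_i α_i^2 r_i = 4·1·0 + 8·12·2 + 12·4·5 + 11·3·1 + 4·10·4 = 625 ≡ 1.
  S = (12, 8, 1) ≠ 0, so r is not a codeword (an error is present).
Step 3: locate the error. For a single error e at position i, S_ℓ = v_i·e·α_i^ℓ, so α_err = S_1/S_0.
  S_0^{−1} = 12^{−1} = 12 (mod 13), so α_err = 8·12 = 96 ≡ 5 = α_2. Error position i = 2.
  Consistency check: S_2/S_1 = 1·5 = 5 ≡ 5 = α_err ✓ (single-error assumption holds).
Step 4: error magnitude e = S_0/v_2 = S_0·∏_{j≠2}(α_2 − α_j) = 12·5 = 60 ≡ 8 (mod 13).
Step 5: correct position 2: c_2 = r_2 − e = 2 − 8 ≡ 7 (mod 13). Hence c = [0, 7, 5, 1, 4].
  Check: interpolating c through the α_i gives m(x) = 8 + 5·x (degree < 2) with m(α_i) = c_i for every i, so c is indeed a codeword.


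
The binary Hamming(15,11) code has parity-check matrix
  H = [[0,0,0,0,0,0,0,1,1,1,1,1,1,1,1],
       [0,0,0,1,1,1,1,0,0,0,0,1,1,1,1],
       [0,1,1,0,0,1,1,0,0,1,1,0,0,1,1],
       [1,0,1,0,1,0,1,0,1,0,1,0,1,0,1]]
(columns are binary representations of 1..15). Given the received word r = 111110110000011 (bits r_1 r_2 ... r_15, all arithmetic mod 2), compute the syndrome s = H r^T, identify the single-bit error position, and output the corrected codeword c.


s = (1, 1, 1, 1)^T, error position = 15, corrected codeword c = 111110110000010

Compute s = H r^T mod 2 one row at a time:
  s_1 = 1 + 0 + 0 + 0 + 0 + 0 + 1 + 1 = 3 ≡ 1 (mod 2).
  s_2 = 1 + 1 + 0 + 1 + 0 + 0 + 1 + 1 = 5 ≡ 1 (mod 2).
  s_3 = 1 + 1 + 0 + 1 + 0 + 0 + 1 + 1 = 5 ≡ 1 (mod 2).
  s_4 = 1 + 1 + 1 + 1 + 0 + 0 + 0 + 1 = 5 ≡ 1 (mod 2).
s = (1, 1, 1, 1)^T — this equals column 15 of H (binary 1111), so error is at position 15.
Correct: flip bit 15 of r = 111110110000011 to get c = 111110110000010.


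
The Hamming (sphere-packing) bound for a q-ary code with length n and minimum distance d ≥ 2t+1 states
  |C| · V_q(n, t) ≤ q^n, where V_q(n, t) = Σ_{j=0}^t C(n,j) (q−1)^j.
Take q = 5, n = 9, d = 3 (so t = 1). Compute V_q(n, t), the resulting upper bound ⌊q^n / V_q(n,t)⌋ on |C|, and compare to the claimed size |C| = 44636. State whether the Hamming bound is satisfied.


V_q(n, t) = 37, q^n = 1953125, Hamming bound = 52787, |C| = 44636 ≤ bound (satisfied).

Step 1: Compute V_q(n, t) = Σ_{j=0}^1 C(n, j) (q−1)^j.
  j = 0: C(9,0)·(4)^0 = 1·1 = 1.
  j = 1: C(9,1)·(4)^1 = 9·4 = 36.
  V_q(n, t) = 1 + 36 = 37.
Step 2: q^n = 5^9 = 1953125.
Step 3: Hamming bound ⌊q^n / V_q(n,t)⌋ = ⌊1953125/37⌋ = 52787.
Step 4: Compare |C| = 44636 to 52787: satisfied.
The claimed |C| lies below the Hamming bound.


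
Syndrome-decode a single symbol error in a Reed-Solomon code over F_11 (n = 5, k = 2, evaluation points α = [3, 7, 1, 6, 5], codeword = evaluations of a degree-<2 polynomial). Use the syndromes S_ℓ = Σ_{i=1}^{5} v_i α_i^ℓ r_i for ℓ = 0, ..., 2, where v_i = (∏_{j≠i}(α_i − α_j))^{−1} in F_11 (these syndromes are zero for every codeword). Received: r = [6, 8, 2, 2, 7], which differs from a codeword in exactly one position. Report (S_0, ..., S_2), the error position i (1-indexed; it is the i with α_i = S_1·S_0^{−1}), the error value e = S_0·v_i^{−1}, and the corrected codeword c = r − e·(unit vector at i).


S = (7, 7, 7), error at position 3, error magnitude e = 8, c = [6, 8, 5, 2, 7].

Step 1: column multipliers v_i = (∏_{j≠i}(α_i − α_j))^{−1} mod 11.
  i = 1 (α = 3): (3−7)(3−1)(3−6)(3−5) = (−4)·2·(−3)·(−2) = −48 ≡ 7, so v_1 = 7^{−1} = 8 (mod 11).
  i = 2 (α = 7): (7−3)(7−1)(7−6)(7−5) = 4·6·1·2 = 48 ≡ 4, so v_2 = 4^{−1} = 3 (mod 11).
  i = 3 (α = 1): (1−3)(1−7)(1−6)(1−5) = (−2)·(−6)·(−5)·(−4) = 240 ≡ 9, so v_3 = 9^{−1} = 5 (mod 11).
  i = 4 (α = 6): (6−3)(6−7)(6−1)(6−5) = 3·(−1)·5·1 = −15 ≡ 7, so v_4 = 7^{−1} = 8 (mod 11).
  i = 5 (α = 5): (5−3)(5−7)(5−1)(5−6) = 2·(−2)·4·(−1) = 16 ≡ 5, so v_5 = 5^{−1} = 9 (mod 11).
  v = [8, 3, 5, 8, 9].
Step 2: syndromes of r = [6, 8, 2, 2, 7] (all sums mod 11).
  S_0 = Σ v_i r_i = 8·6 + 3·8 + 5·2 + 8·2 + 9·7 = 161 ≡ 7.
  S_1 = Σ v_i α_i r_i = 8·3·6 + 3·7·8 + 5·1·2 + 8·6·2 + 9·5·7 = 733 ≡ 7.
  α_i^2 mod 11 = [9, 5, 1, 3, 3].
  S_2 = Σ v_i α_i^2 r_i = 8·9·6 + 3·5·8 + 5·1·2 + 8·3·2 + 9·3·7 = 799 ≡ 7.
  S = (7, 7, 7) ≠ 0, so r is not a codeword (an error is present).
Step 3: locate the error. For a single error e at position i, S_ℓ = v_i·e·α_i^ℓ, so α_err = S_1/S_0.
  S_0^{−1} = 7^{−1} = 8 (mod 11), so α_err = 7·8 = 56 ≡ 1 = α_3. Error position i = 3.
  Consistency check: S_2/S_1 = 7·8 = 56 ≡ 1 = α_err ✓ (single-error assumption holds).
Step 4: error magnitude e = S_0/v_3 = S_0·∏_{j≠3}(α_3 − α_j) = 7·9 = 63 ≡ 8 (mod 11).
Step 5: correct position 3: c_3 = r_3 − e = 2 − 8 ≡ 5 (mod 11). Hence c = [6, 8, 5, 2, 7].
  Check: interpolating c through the α_i gives m(x) = 10 + 6·x (degree < 2) with m(α_i) = c_i for every i, so c is indeed a codeword.


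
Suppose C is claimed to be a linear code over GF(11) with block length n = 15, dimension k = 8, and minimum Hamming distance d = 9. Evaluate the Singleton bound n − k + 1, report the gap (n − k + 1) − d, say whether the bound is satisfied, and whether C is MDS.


Singleton RHS = n − k + 1 = 8, slack = -1, bound violated (no such code; not MDS).

Singleton bound: d ≤ n − k + 1.
Here n = 15, k = 8, so n − k + 1 = 8.
Given d = 9, check d ≤ 8: NO.
Slack = (n − k + 1) − d = -1.
The slack is negative: d = 9 exceeds n − k + 1 = 8 by 1, so the Singleton bound is violated and no linear [15, 8, 9]_11 code can exist. In particular it is not MDS (MDS requires d = n − k + 1 exactly).
Description: the claimed parameters are [15, 8, 9]_11; such a code would be impossible (violates the Singleton bound).


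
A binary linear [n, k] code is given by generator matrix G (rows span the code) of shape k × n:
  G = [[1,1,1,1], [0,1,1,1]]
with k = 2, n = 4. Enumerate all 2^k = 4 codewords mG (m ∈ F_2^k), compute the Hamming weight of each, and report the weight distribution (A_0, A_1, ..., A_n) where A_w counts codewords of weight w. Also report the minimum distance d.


Weight distribution: A_0 = 1, A_1 = 1, A_3 = 1, A_4 = 1. Minimum distance d = 1.

Enumerate all 2^2 = 4 messages m ∈ F_2^2.
For each, compute codeword c = mG in F_2^4, then tally its weight.
  m = 00 → c = 0000, weight = 0.
  m = 10 → c = 1111, weight = 4.
  m = 01 → c = 0111, weight = 3.
  m = 11 → c = 1000, weight = 1.
Tally weights:
  weight 0: 1 codewords.
  weight 1: 1 codewords.
  weight 3: 1 codewords.
  weight 4: 1 codewords.
Minimum distance d = smallest w > 0 with A_w > 0 = 1.
Sanity: Σ A_w = 4 = 2^2 = 4 ✓.


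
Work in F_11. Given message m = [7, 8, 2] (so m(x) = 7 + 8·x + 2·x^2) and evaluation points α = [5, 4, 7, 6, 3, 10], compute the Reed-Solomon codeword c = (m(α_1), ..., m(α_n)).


c = [9, 5, 7, 6, 5, 1]

Message polynomial: m(x) = 7 + 8·x + 2·x^2 (mod 11).
For each evaluation point α_i, compute m(α_i) mod 11:
  α_1 = 5: Horner steps 2 → 7 → 9, so m(5) = 9.
  α_2 = 4: Horner steps 2 → 5 → 5, so m(4) = 5.
  α_3 = 7: Horner steps 2 → 0 → 7, so m(7) = 7.
  α_4 = 6: Horner steps 2 → 9 → 6, so m(6) = 6.
  α_5 = 3: Horner steps 2 → 3 → 5, so m(3) = 5.
  α_6 = 10: Horner steps 2 → 6 → 1, so m(10) = 1.
Codeword c = [9, 5, 7, 6, 5, 1] ∈ F_11^6.


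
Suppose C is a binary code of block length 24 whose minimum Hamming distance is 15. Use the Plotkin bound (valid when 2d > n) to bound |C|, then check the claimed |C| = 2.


Plotkin bound M ≤ 4; given |C| = 2 ≤ bound (satisfied).

Check applicability: 2d = 30, n = 24.
2d − n = 6 > 0, so Plotkin applies.
Compute d/(2d−n) = 15/6 ≈ 2.5000.
⌊d/(2d−n)⌋ = 2.
Plotkin bound: M ≤ 2·2 = 4.
Given |C| = 2, check: satisfied.
This |C| is below the Plotkin bound.


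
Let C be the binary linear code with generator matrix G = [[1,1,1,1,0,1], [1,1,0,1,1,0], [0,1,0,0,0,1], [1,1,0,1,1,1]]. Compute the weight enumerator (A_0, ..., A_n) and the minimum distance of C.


Weight distribution: A_0 = 1, A_1 = 2, A_2 = 2, A_3 = 4, A_4 = 5, A_5 = 2. Minimum distance d = 1.

Enumerate all 2^4 = 16 messages m ∈ F_2^4.
For each, compute codeword c = mG in F_2^6, then tally its weight.
  m = 0000 → c = 000000, weight = 0.
  m = 1000 → c = 111101, weight = 5.
  m = 0100 → c = 110110, weight = 4.
  m = 1100 → c = 001011, weight = 3.
  m = 0010 → c = 010001, weight = 2.
  m = 1010 → c = 101100, weight = 3.
  m = 0110 → c = 100111, weight = 4.
  m = 1110 → c = 011010, weight = 3.
  m = 0001 → c = 110111, weight = 5.
  m = 1001 → c = 001010, weight = 2.
  m = 0101 → c = 000001, weight = 1.
  m = 1101 → c = 111100, weight = 4.
  m = 0011 → c = 100110, weight = 3.
  m = 1011 → c = 011011, weight = 4.
  m = 0111 → c = 010000, weight = 1.
  m = 1111 → c = 101101, weight = 4.
Tally weights:
  weight 0: 1 codewords.
  weight 1: 2 codewords.
  weight 2: 2 codewords.
  weight 3: 4 codewords.
  weight 4: 5 codewords.
  weight 5: 2 codewords.
Minimum distance d = smallest w > 0 with A_w > 0 = 1.
Sanity: Σ A_w = 16 = 2^4 = 16 ✓.


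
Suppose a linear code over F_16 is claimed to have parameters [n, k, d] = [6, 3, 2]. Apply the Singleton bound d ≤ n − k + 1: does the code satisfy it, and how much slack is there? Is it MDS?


Singleton RHS = n − k + 1 = 4, slack = 2, bound satisfied, not MDS.

Singleton bound: d ≤ n − k + 1.
Here n = 6, k = 3, so n − k + 1 = 4.
Given d = 2, check d ≤ 4: YES.
Slack = (n − k + 1) − d = 2.
The code is NOT MDS (slack = 2 > 0).
Description: the claimed parameters are [6, 3, 2]_16; such a code would be non-MDS.


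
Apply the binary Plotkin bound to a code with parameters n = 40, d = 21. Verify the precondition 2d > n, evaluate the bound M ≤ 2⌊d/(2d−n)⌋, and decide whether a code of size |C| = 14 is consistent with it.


Plotkin bound M ≤ 20; given |C| = 14 ≤ bound (satisfied).

Check applicability: 2d = 42, n = 40.
2d − n = 2 > 0, so Plotkin applies.
Compute d/(2d−n) = 21/2 ≈ 10.5000.
⌊d/(2d−n)⌋ = 10.
Plotkin bound: M ≤ 2·10 = 20.
Given |C| = 14, check: satisfied.
This |C| is below the Plotkin bound.


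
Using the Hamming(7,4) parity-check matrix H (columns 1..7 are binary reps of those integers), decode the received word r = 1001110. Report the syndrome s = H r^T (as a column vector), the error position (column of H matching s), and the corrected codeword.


s = (1, 1, 0)^T, error position = 6, corrected codeword c = 1001100

Compute s = H r^T mod 2 one row at a time:
  s_1 = 1 + 1 + 1 + 0 = 3 ≡ 1 (mod 2).
  s_2 = 0 + 0 + 1 + 0 = 1 ≡ 1 (mod 2).
  s_3 = 1 + 0 + 1 + 0 = 2 ≡ 0 (mod 2).
s = (1, 1, 0)^T — this equals column 6 of H (binary 110), so error is at position 6.
Correct: flip bit 6 of r = 1001110 to get c = 1001100.


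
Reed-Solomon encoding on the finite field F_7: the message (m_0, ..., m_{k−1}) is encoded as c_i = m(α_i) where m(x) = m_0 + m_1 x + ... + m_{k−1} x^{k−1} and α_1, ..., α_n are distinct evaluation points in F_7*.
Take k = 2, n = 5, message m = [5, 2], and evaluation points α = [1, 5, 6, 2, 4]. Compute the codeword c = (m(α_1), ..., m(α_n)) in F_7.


c = [0, 1, 3, 2, 6]

Message polynomial: m(x) = 5 + 2·x (mod 7).
For each evaluation point α_i, compute m(α_i) mod 7:
  α_1 = 1: Horner steps 2 → 0, so m(1) = 0.
  α_2 = 5: Horner steps 2 → 1, so m(5) = 1.
  α_3 = 6: Horner steps 2 → 3, so m(6) = 3.
  α_4 = 2: Horner steps 2 → 2, so m(2) = 2.
  α_5 = 4: Horner steps 2 → 6, so m(4) = 6.
Codeword c = [0, 1, 3, 2, 6] ∈ F_7^5.


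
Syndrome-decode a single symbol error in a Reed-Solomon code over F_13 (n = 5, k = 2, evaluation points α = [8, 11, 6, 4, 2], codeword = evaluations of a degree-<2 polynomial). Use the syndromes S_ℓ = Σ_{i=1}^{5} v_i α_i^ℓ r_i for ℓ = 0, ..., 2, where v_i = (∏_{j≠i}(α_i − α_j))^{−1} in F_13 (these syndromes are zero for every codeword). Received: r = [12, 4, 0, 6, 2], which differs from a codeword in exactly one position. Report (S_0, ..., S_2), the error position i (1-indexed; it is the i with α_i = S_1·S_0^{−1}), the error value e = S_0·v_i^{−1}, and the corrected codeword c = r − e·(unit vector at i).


S = (1, 4, 3), error at position 4, error magnitude e = 5, c = [12, 4, 0, 1, 2].

Step 1: column multipliers v_i = (∏_{j≠i}(α_i − α_j))^{−1} mod 13.
  i = 1 (α = 8): (8−11)(8−6)(8−4)(8−2) = (−3)·2·4·6 = −144 ≡ 12, so v_1 = 12^{−1} = 12 (mod 13).
  i = 2 (α = 11): (11−8)(11−6)(11−4)(11−2) = 3·5·7·9 = 945 ≡ 9, so v_2 = 9^{−1} = 3 (mod 13).
  i = 3 (α = 6): (6−8)(6−11)(6−4)(6−2) = (−2)·(−5)·2·4 = 80 ≡ 2, so v_3 = 2^{−1} = 7 (mod 13).
  i = 4 (α = 4): (4−8)(4−11)(4−6)(4−2) = (−4)·(−7)·(−2)·2 = −112 ≡ 5, so v_4 = 5^{−1} = 8 (mod 13).
  i = 5 (α = 2): (2−8)(2−11)(2−6)(2−4) = (−6)·(−9)·(−4)·(−2) = 432 ≡ 3, so v_5 = 3^{−1} = 9 (mod 13).
  v = [12, 3, 7, 8, 9].
Step 2: syndromes of r = [12, 4, 0, 6, 2] (all sums mod 13).
  S_0 = Σ v_i r_i = 12·12 + 3·4 + 7·0 + 8·6 + 9·2 = 222 ≡ 1.
  S_1 = Σ v_i α_i r_i = 12·8·12 + 3·11·4 + 7·6·0 + 8·4·6 + 9·2·2 = 1512 ≡ 4.
  α_i^2 mod 13 = [12, 4, 10, 3, 4].
  S_2 = Σ v_i α_i^2 r_i = 12·12·12 + 3·4·4 + 7·10·0 + 8·3·6 + 9·4·2 = 1992 ≡ 3.
  S = (1, 4, 3) ≠ 0, so r is not a codeword (an error is present).
Step 3: locate the error. For a single error e at position i, S_ℓ = v_i·e·α_i^ℓ, so α_err = S_1/S_0.
  S_0^{−1} = 1^{−1} = 1 (mod 13), so α_err = 4·1 = 4 ≡ 4 = α_4. Error position i = 4.
  Consistency check: S_2/S_1 = 3·10 = 30 ≡ 4 = α_err ✓ (single-error assumption holds).
Step 4: error magnitude e = S_0/v_4 = S_0·∏_{j≠4}(α_4 − α_j) = 1·5 = 5 ≡ 5 (mod 13).
Step 5: correct position 4: c_4 = r_4 − e = 6 − 5 ≡ 1 (mod 13). Hence c = [12, 4, 0, 1, 2].
  Check: interpolating c through the α_i gives m(x) = 3 + 6·x (degree < 2) with m(α_i) = c_i for every i, so c is indeed a codeword.


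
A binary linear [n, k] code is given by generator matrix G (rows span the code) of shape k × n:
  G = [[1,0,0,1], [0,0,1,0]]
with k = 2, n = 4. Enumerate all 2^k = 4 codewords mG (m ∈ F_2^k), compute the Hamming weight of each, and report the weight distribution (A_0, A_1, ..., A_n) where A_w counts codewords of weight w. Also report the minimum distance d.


Weight distribution: A_0 = 1, A_1 = 1, A_2 = 1, A_3 = 1. Minimum distance d = 1.

Enumerate all 2^2 = 4 messages m ∈ F_2^2.
For each, compute codeword c = mG in F_2^4, then tally its weight.
  m = 00 → c = 0000, weight = 0.
  m = 10 → c = 1001, weight = 2.
  m = 01 → c = 0010, weight = 1.
  m = 11 → c = 1011, weight = 3.
Tally weights:
  weight 0: 1 codewords.
  weight 1: 1 codewords.
  weight 2: 1 codewords.
  weight 3: 1 codewords.
Minimum distance d = smallest w > 0 with A_w > 0 = 1.
Sanity: Σ A_w = 4 = 2^2 = 4 ✓.


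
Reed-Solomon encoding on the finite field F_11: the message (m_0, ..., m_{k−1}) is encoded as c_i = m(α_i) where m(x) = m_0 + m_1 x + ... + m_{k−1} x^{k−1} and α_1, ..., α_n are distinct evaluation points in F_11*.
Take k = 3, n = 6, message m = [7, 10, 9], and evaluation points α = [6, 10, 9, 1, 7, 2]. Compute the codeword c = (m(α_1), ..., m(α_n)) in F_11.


c = [6, 6, 1, 4, 1, 8]

Message polynomial: m(x) = 7 + 10·x + 9·x^2 (mod 11).
For each evaluation point α_i, compute m(α_i) mod 11:
  α_1 = 6: Horner steps 9 → 9 → 6, so m(6) = 6.
  α_2 = 10: Horner steps 9 → 1 → 6, so m(10) = 6.
  α_3 = 9: Horner steps 9 → 3 → 1, so m(9) = 1.
  α_4 = 1: Horner steps 9 → 8 → 4, so m(1) = 4.
  α_5 = 7: Horner steps 9 → 7 → 1, so m(7) = 1.
  α_6 = 2: Horner steps 9 → 6 → 8, so m(2) = 8.
Codeword c = [6, 6, 1, 4, 1, 8] ∈ F_11^6.


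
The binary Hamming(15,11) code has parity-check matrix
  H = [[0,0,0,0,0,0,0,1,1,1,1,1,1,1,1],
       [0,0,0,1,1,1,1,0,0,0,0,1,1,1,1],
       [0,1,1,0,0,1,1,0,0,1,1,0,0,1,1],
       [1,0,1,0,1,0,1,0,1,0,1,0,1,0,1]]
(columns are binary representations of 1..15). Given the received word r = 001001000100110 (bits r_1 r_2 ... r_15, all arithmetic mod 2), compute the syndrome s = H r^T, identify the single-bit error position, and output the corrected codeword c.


s = (1, 1, 0, 0)^T, error position = 12, corrected codeword c = 001001000101110

Compute s = H r^T mod 2 one row at a time:
  s_1 = 0 + 0 + 1 + 0 + 0 + 1 + 1 + 0 = 3 ≡ 1 (mod 2).
  s_2 = 0 + 0 + 1 + 0 + 0 + 1 + 1 + 0 = 3 ≡ 1 (mod 2).
  s_3 = 0 + 1 + 1 + 0 + 1 + 0 + 1 + 0 = 4 ≡ 0 (mod 2).
  s_4 = 0 + 1 + 0 + 0 + 0 + 0 + 1 + 0 = 2 ≡ 0 (mod 2).
s = (1, 1, 0, 0)^T — this equals column 12 of H (binary 1100), so error is at position 12.
Correct: flip bit 12 of r = 001001000100110 to get c = 001001000101110.


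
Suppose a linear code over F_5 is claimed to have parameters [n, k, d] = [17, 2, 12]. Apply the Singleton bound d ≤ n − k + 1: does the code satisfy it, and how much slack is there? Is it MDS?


Singleton RHS = n − k + 1 = 16, slack = 4, bound satisfied, not MDS.

Singleton bound: d ≤ n − k + 1.
Here n = 17, k = 2, so n − k + 1 = 16.
Given d = 12, check d ≤ 16: YES.
Slack = (n − k + 1) − d = 4.
The code is NOT MDS (slack = 4 > 0).
Description: the claimed parameters are [17, 2, 12]_5; such a code would be non-MDS.


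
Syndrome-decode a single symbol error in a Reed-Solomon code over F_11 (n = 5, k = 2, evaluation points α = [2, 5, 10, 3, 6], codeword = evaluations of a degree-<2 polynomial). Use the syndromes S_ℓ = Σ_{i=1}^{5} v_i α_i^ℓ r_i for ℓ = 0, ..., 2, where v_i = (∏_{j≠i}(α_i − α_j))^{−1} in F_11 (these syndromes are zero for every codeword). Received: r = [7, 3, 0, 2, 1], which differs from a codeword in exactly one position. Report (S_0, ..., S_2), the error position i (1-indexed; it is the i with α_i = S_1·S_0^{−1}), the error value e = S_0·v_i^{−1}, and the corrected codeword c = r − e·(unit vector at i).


S = (2, 1, 6), error at position 5, error magnitude e = 3, c = [7, 3, 0, 2, 9].

Step 1: column multipliers v_i = (∏_{j≠i}(α_i − α_j))^{−1} mod 11.
  i = 1 (α = 2): (2−5)(2−10)(2−3)(2−6) = (−3)·(−8)·(−1)·(−4) = 96 ≡ 8, so v_1 = 8^{−1} = 7 (mod 11).
  i = 2 (α = 5): (5−2)(5−10)(5−3)(5−6) = 3·(−5)·2·(−1) = 30 ≡ 8, so v_2 = 8^{−1} = 7 (mod 11).
  i = 3 (α = 10): (10−2)(10−5)(10−3)(10−6) = 8·5·7·4 = 1120 ≡ 9, so v_3 = 9^{−1} = 5 (mod 11).
  i = 4 (α = 3): (3−2)(3−5)(3−10)(3−6) = 1·(−2)·(−7)·(−3) = −42 ≡ 2, so v_4 = 2^{−1} = 6 (mod 11).
  i = 5 (α = 6): (6−2)(6−5)(6−10)(6−3) = 4·1·(−4)·3 = −48 ≡ 7, so v_5 = 7^{−1} = 8 (mod 11).
  v = [7, 7, 5, 6, 8].
Step 2: syndromes of r = [7, 3, 0, 2, 1] (all sums mod 11).
  S_0 = Σ v_i r_i = 7·7 + 7·3 + 5·0 + 6·2 + 8·1 = 90 ≡ 2.
  S_1 = Σ v_i α_i r_i = 7·2·7 + 7·5·3 + 5·10·0 + 6·3·2 + 8·6·1 = 287 ≡ 1.
  α_i^2 mod 11 = [4, 3, 1, 9, 3].
  S_2 = Σ v_i α_i^2 r_i = 7·4·7 + 7·3·3 + 5·1·0 + 6·9·2 + 8·3·1 = 391 ≡ 6.
  S = (2, 1, 6) ≠ 0, so r is not a codeword (an error is present).
Step 3: locate the error. For a single error e at position i, S_ℓ = v_i·e·α_i^ℓ, so α_err = S_1/S_0.
  S_0^{−1} = 2^{−1} = 6 (mod 11), so α_err = 1·6 = 6 ≡ 6 = α_5. Error position i = 5.
  Consistency check: S_2/S_1 = 6·1 = 6 ≡ 6 = α_err ✓ (single-error assumption holds).
Step 4: error magnitude e = S_0/v_5 = S_0·∏_{j≠5}(α_5 − α_j) = 2·7 = 14 ≡ 3 (mod 11).
Step 5: correct position 5: c_5 = r_5 − e = 1 − 3 ≡ 9 (mod 11). Hence c = [7, 3, 0, 2, 9].
  Check: interpolating c through the α_i gives m(x) = 6 + 6·x (degree < 2) with m(α_i) = c_i for every i, so c is indeed a codeword.


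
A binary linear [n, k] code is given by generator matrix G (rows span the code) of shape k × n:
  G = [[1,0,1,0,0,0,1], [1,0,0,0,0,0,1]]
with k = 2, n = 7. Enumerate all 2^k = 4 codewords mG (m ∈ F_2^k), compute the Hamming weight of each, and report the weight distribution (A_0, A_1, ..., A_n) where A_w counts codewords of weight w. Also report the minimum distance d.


Weight distribution: A_0 = 1, A_1 = 1, A_2 = 1, A_3 = 1. Minimum distance d = 1.

Enumerate all 2^2 = 4 messages m ∈ F_2^2.
For each, compute codeword c = mG in F_2^7, then tally its weight.
  m = 00 → c = 0000000, weight = 0.
  m = 10 → c = 1010001, weight = 3.
  m = 01 → c = 1000001, weight = 2.
  m = 11 → c = 0010000, weight = 1.
Tally weights:
  weight 0: 1 codewords.
  weight 1: 1 codewords.
  weight 2: 1 codewords.
  weight 3: 1 codewords.
Minimum distance d = smallest w > 0 with A_w > 0 = 1.
Sanity: Σ A_w = 4 = 2^2 = 4 ✓.


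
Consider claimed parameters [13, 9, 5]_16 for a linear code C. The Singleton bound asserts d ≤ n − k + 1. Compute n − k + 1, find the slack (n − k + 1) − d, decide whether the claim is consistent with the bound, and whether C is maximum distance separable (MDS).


Singleton RHS = n − k + 1 = 5, slack = 0, bound satisfied, MDS.

Singleton bound: d ≤ n − k + 1.
Here n = 13, k = 9, so n − k + 1 = 5.
Given d = 5, check d ≤ 5: YES.
Slack = (n − k + 1) − d = 0.
The code is MDS (slack = 0).
Description: the claimed parameters are [13, 9, 5]_16; such a code would be MDS (meets Singleton bound).


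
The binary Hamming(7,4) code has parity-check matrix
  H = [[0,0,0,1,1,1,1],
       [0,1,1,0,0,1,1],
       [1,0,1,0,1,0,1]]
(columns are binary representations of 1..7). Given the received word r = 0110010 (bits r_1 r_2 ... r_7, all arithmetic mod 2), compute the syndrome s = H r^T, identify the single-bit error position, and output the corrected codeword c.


s = (1, 1, 1)^T, error position = 7, corrected codeword c = 0110011

Compute s = H r^T mod 2 one row at a time:
  s_1 = 0 + 0 + 1 + 0 = 1 ≡ 1 (mod 2).
  s_2 = 1 + 1 + 1 + 0 = 3 ≡ 1 (mod 2).
  s_3 = 0 + 1 + 0 + 0 = 1 ≡ 1 (mod 2).
s = (1, 1, 1)^T — this equals column 7 of H (binary 111), so error is at position 7.
Correct: flip bit 7 of r = 0110010 to get c = 0110011.


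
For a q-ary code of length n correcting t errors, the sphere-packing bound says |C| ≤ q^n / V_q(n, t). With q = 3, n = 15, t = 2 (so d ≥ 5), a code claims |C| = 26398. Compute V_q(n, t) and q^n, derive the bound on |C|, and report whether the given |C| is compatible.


V_q(n, t) = 451, q^n = 14348907, Hamming bound = 31815, |C| = 26398 ≤ bound (satisfied).

Step 1: Compute V_q(n, t) = Σ_{j=0}^2 C(n, j) (q−1)^j.
  j = 0: C(15,0)·(2)^0 = 1·1 = 1.
  j = 1: C(15,1)·(2)^1 = 15·2 = 30.
  j = 2: C(15,2)·(2)^2 = 105·4 = 420.
  V_q(n, t) = 1 + 30 + 420 = 451.
Step 2: q^n = 3^15 = 14348907.
Step 3: Hamming bound ⌊q^n / V_q(n,t)⌋ = ⌊14348907/451⌋ = 31815.
Step 4: Compare |C| = 26398 to 31815: satisfied.
The claimed |C| lies below the Hamming bound.


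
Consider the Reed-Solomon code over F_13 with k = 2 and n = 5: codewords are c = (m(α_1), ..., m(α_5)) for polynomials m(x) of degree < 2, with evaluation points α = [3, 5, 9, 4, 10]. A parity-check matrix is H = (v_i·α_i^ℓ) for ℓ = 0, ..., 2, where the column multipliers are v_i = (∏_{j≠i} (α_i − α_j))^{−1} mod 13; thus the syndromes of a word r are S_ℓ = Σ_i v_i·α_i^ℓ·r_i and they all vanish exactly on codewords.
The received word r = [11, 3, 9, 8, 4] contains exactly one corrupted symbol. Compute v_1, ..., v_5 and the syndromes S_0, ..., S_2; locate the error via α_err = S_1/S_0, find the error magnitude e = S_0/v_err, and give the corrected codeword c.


S = (4, 12, 10), error at position 1, error magnitude e = 11, c = [0, 3, 9, 8, 4].

Step 1: column multipliers v_i = (∏_{j≠i}(α_i − α_j))^{−1} mod 13.
  i = 1 (α = 3): (3−5)(3−9)(3−4)(3−10) = (−2)·(−6)·(−1)·(−7) = 84 ≡ 6, so v_1 = 6^{−1} = 11 (mod 13).
  i = 2 (α = 5): (5−3)(5−9)(5−4)(5−10) = 2·(−4)·1·(−5) = 40 ≡ 1, so v_2 = 1^{−1} = 1 (mod 13).
  i = 3 (α = 9): (9−3)(9−5)(9−4)(9−10) = 6·4·5·(−1) = −120 ≡ 10, so v_3 = 10^{−1} = 4 (mod 13).
  i = 4 (α = 4): (4−3)(4−5)(4−9)(4−10) = 1·(−1)·(−5)·(−6) = −30 ≡ 9, so v_4 = 9^{−1} = 3 (mod 13).
  i = 5 (α = 10): (10−3)(10−5)(10−9)(10−4) = 7·5·1·6 = 210 ≡ 2, so v_5 = 2^{−1} = 7 (mod 13).
  v = [11, 1, 4, 3, 7].
Step 2: syndromes of r = [11, 3, 9, 8, 4] (all sums mod 13).
  S_0 = Σ v_i r_i = 11·11 + 1·3 + 4·9 + 3·8 + 7·4 = 212 ≡ 4.
  S_1 = Σ v_i α_i r_i = 11·3·11 + 1·5·3 + 4·9·9 + 3·4·8 + 7·10·4 = 1078 ≡ 12.
  α_i^2 mod 13 = [9, 12, 3, 3, 9].
  S_2 = Σ v_i α_i^2 r_i = 11·9·11 + 1·12·3 + 4·3·9 + 3·3·8 + 7·9·4 = 1557 ≡ 10.
  S = (4, 12, 10) ≠ 0, so r is not a codeword (an error is present).
Step 3: locate the error. For a single error e at position i, S_ℓ = v_i·e·α_i^ℓ, so α_err = S_1/S_0.
  S_0^{−1} = 4^{−1} = 10 (mod 13), so α_err = 12·10 = 120 ≡ 3 = α_1. Error position i = 1.
  Consistency check: S_2/S_1 = 10·12 = 120 ≡ 3 = α_err ✓ (single-error assumption holds).
Step 4: error magnitude e = S_0/v_1 = S_0·∏_{j≠1}(α_1 − α_j) = 4·6 = 24 ≡ 11 (mod 13).
Step 5: correct position 1: c_1 = r_1 − e = 11 − 11 ≡ 0 (mod 13). Hence c = [0, 3, 9, 8, 4].
  Check: interpolating c through the α_i gives m(x) = 2 + 8·x (degree < 2) with m(α_i) = c_i for every i, so c is indeed a codeword.


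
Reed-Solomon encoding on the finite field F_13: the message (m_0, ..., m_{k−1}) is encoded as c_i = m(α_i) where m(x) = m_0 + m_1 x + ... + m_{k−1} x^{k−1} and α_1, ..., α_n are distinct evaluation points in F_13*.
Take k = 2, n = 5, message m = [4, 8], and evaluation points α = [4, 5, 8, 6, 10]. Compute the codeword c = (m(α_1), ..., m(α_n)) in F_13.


c = [10, 5, 3, 0, 6]

Message polynomial: m(x) = 4 + 8·x (mod 13).
For each evaluation point α_i, compute m(α_i) mod 13:
  α_1 = 4: Horner steps 8 → 10, so m(4) = 10.
  α_2 = 5: Horner steps 8 → 5, so m(5) = 5.
  α_3 = 8: Horner steps 8 → 3, so m(8) = 3.
  α_4 = 6: Horner steps 8 → 0, so m(6) = 0.
  α_5 = 10: Horner steps 8 → 6, so m(10) = 6.
Codeword c = [10, 5, 3, 0, 6] ∈ F_13^5.
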